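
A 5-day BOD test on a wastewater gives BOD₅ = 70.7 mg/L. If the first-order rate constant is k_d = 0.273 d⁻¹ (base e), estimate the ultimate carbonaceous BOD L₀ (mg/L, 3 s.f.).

BOD₅ = L₀(1 − e^(−5k_d)) ⇒ L₀ = BOD₅ / (1 − e^(−5×0.273))
= 70.7 / (1 − 0.2554) = 70.7 / 0.7446 = 94.95 mg/L.

L₀ ≈ 94.9 mg/L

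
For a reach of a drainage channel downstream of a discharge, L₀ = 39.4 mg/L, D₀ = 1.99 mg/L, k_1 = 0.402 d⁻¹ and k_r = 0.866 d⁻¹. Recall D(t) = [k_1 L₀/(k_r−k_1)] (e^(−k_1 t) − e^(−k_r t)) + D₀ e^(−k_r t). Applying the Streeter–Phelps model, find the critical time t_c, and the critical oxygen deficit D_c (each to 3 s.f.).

t_c = [1/(k_r−k_1)] ln[(k_r/k_1)(1 − D₀(k_r−k_1)/(k_1 L₀))]
= [1/(0.866−0.402)] ln[(0.866/0.402)(1 − 1.99×0.4640/(0.402×39.4))]
= (1/0.4640) ln[2.154 × 0.9417] = 2.155 × ln(2.029) = 2.155 × 0.7074 = 1.524 d.
L(t_c) = L₀ e^(−k_1 t_c) = 39.4 × 0.5418 = 21.35 mg/L, and at the critical point k_r D_c = k_1 L, so D_c = (0.402/0.866) × 21.35 = 9.909 mg/L.

t_c ≈ 1.52 d; D_c ≈ 9.91 mg/L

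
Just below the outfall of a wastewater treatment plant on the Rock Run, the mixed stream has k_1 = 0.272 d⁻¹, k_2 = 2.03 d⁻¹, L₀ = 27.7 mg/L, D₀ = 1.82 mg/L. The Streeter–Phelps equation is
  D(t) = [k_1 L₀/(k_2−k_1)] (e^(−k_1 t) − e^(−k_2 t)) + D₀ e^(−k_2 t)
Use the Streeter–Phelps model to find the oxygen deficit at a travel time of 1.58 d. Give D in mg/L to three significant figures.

k_1 L₀/(k_2−k_1) = 0.272×27.7/(2.03−0.272) = 7.534/1.758 = 4.286 mg/L.
e^(−k_1 t) = e^(−0.272×1.580) = 0.6507; e^(−k_2 t) = e^(−2.03×1.580) = 0.04046.
D = 4.286 × (0.6507 − 0.04046) + 1.82 × 0.04046 = 2.615 + 0.07364 = 2.689 mg/L.

D ≈ 2.69 mg/L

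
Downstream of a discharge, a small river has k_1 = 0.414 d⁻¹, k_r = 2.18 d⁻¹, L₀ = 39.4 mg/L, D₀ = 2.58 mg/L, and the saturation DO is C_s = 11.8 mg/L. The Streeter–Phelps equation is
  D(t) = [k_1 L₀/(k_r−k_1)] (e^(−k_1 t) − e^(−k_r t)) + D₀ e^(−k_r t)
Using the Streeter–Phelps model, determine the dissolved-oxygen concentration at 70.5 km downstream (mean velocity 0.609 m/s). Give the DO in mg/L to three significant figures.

Travel time t = x/v = 70.5 km / (0.609 m/s) = 70500 m / 0.609 m/s = 115800 s = 1.340 d.
k_1 L₀/(k_r−k_1) = 0.414×39.4/(2.18−0.414) = 16.31/1.766 = 9.236 mg/L.
e^(−k_1 t) = e^(−0.414×1.340) = 0.5742; e^(−k_r t) = e^(−2.18×1.340) = 0.05389.
D = 9.236 × (0.5742 − 0.05389) + 2.58 × 0.05389 = 4.806 + 0.1390 = 4.945 mg/L.
DO = C_s − D = 11.8 − 4.945 = 6.855 mg/L.

DO ≈ 6.85 mg/L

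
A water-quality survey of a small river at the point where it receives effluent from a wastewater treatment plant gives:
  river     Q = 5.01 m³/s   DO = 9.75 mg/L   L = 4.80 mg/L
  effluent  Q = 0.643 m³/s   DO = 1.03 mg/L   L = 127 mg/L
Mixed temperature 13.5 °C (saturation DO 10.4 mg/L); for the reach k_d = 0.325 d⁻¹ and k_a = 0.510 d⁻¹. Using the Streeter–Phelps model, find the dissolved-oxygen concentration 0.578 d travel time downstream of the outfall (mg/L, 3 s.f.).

Mixed DO = (5.01×9.75 + 0.643×1.03)/(5.01+0.643) = 49.51/5.653 = 8.758 mg/L.
Mixed L₀ = (5.01×4.80 + 0.643×127)/(5.653) = 105.7/5.653 = 18.70 mg/L.
Initial deficit D₀ = C_s − DO₀ = 10.4 − 8.758 = 1.642 mg/L.
D(0.578) = [0.325×18.70/(0.510−0.325)](e^(−0.325×0.578) − e^(−0.510×0.578)) + 1.642 e^(−0.510×0.578)
= 32.85 × (0.8287 − 0.7447) + 1.642 × 0.7447 = 3.984 mg/L.
DO = 10.4 − 3.984 = 6.416 mg/L.

DO ≈ 6.42 mg/L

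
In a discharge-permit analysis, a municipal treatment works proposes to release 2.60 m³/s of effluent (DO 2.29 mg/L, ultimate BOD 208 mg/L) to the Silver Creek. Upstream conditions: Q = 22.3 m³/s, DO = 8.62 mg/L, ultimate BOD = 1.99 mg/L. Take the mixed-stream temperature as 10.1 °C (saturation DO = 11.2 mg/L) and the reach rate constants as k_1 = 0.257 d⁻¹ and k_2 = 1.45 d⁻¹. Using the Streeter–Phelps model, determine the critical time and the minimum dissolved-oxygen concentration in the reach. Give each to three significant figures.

t_c ≈ 0.594 d; minimum DO ≈ 7.62 mg/L

Mixed DO = (22.3×8.62 + 2.60×2.29)/(22.3+2.60) = 198.2/24.90 = 7.959 mg/L.
Mixed L₀ = (22.3×1.99 + 2.60×208)/(24.90) = 585.2/24.90 = 23.50 mg/L.
Initial deficit D₀ = C_s − DO₀ = 11.2 − 7.959 = 3.241 mg/L.
t_c = (1/1.193) ln[(1.45/0.257)(1 − 3.241×1.193/(0.257×23.50))] = 0.8382 × ln(2.030) = 0.5936 d.
D_c = (0.257/1.45) × 23.50 × e^(−0.257×0.5936) = 0.1772 × 23.50 × 0.8585 = 3.576 mg/L.
Minimum DO = 11.2 − 3.576 = 7.624 mg/L.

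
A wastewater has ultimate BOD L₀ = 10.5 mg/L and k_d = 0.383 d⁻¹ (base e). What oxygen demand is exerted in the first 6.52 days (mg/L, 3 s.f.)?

y ≈ 9.64 mg/L

y_t = L₀(1 − e^(−k_d t)) = 10.5 × (1 − e^(−0.383×6.52))
= 10.5 × (1 − 0.08232) = 10.5 × 0.9177 = 9.636 mg/L.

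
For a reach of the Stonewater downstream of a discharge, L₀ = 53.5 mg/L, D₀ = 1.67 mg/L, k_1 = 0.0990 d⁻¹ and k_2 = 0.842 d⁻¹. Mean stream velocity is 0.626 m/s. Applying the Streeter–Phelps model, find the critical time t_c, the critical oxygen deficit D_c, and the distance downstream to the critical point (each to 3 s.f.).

t_c = [1/(k_2−k_1)] ln[(k_2/k_1)(1 − D₀(k_2−k_1)/(k_1 L₀))]
= [1/(0.842−0.0990)] ln[(0.842/0.0990)(1 − 1.67×0.7430/(0.0990×53.5))]
= (1/0.7430) ln[8.505 × 0.7657] = 1.346 × ln(6.513) = 1.346 × 1.874 = 2.522 d.
D_c = (k_1/k_2) L₀ e^(−k_1 t_c) = (0.0990/0.842) × 53.5 × e^(−0.0990×2.522) = 0.1176 × 53.5 × 0.7791 = 4.901 mg/L.
x_c = v t_c = 0.626 m/s × 2.522 d × 86400 s/d = 136400 m ≈ 136 km.

t_c ≈ 2.52 d; D_c ≈ 4.90 mg/L; x_c ≈ 136 km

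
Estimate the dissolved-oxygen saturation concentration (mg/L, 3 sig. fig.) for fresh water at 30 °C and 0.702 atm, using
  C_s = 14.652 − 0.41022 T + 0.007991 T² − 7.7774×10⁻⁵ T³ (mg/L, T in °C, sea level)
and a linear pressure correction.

C_s ≈ 5.22 mg/L

At sea level: C_s = 14.652 − 0.41022×30 + 0.007991×30² − 7.7774×10⁻⁵×30³ = 7.437 mg/L.
Pressure correction: C_s' = 7.437 × 0.702 = 5.221 mg/L.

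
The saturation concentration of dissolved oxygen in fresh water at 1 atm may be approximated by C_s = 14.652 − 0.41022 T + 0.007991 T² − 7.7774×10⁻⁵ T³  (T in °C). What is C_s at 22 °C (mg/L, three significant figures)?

C_s = 14.652 − 0.41022×22 + 0.007991×22² − 7.7774×10⁻⁵×22³ = 8.667 mg/L.

C_s ≈ 8.67 mg/L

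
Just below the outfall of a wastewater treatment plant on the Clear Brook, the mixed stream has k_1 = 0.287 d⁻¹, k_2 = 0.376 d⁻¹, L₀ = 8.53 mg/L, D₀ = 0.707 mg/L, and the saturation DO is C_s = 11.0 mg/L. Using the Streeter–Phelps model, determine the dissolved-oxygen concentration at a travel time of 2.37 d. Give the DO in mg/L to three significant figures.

DO ≈ 8.06 mg/L

k_1 L₀/(k_2−k_1) = 0.287×8.53/(0.376−0.287) = 2.448/0.08900 = 27.51 mg/L.
e^(−k_1 t) = e^(−0.287×2.370) = 0.5065; e^(−k_2 t) = e^(−0.376×2.370) = 0.4102.
D = 27.51 × (0.5065 − 0.4102) + 0.707 × 0.4102 = 2.650 + 0.2900 = 2.940 mg/L.
DO = C_s − D = 11.0 − 2.940 = 8.060 mg/L.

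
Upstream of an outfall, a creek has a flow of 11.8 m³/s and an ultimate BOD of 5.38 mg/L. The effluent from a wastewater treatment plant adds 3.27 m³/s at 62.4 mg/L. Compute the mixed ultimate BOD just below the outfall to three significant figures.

Flow-weighted mixing: C = (Q_r C_r + Q_w C_w)/(Q_r + Q_w)
= (11.8×5.38 + 3.27×62.4)/(11.8 + 3.27) = 267.5/15.07 = 17.75 mg/L.

17.8 mg/L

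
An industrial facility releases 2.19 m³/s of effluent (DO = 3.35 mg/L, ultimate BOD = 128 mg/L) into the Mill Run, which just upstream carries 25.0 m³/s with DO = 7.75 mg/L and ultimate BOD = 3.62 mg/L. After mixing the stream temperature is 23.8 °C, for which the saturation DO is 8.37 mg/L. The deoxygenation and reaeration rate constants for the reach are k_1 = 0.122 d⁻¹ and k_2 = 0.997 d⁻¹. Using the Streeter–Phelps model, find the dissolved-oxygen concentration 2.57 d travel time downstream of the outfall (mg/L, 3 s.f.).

Mixed DO = (25.0×7.75 + 2.19×3.35)/(25.0+2.19) = 201.1/27.19 = 7.396 mg/L.
Mixed L₀ = (25.0×3.62 + 2.19×128)/(27.19) = 370.8/27.19 = 13.64 mg/L.
Initial deficit D₀ = C_s − DO₀ = 8.37 − 7.396 = 0.9744 mg/L.
D(2.57) = [0.122×13.64/(0.997−0.122)](e^(−0.122×2.57) − e^(−0.997×2.57)) + 0.9744 e^(−0.997×2.57)
= 1.902 × (0.7309 − 0.07713) + 0.9744 × 0.07713 = 1.318 mg/L.
DO = 8.37 − 1.318 = 7.052 mg/L.

DO ≈ 7.05 mg/L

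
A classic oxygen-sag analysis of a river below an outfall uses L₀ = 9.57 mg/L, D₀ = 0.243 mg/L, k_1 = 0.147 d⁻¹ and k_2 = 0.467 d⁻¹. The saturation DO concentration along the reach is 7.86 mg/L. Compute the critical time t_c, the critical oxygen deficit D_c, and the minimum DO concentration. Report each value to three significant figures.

At the critical point dD/dt = 0, so k_1 L₀ e^(−k_1 t) = k_2 D. Substituting D(t) from the Streeter–Phelps equation and solving for t gives
t_c = ln[(k_2/k_1)(1 − D₀(k_2−k_1)/(k_1 L₀))] / (k_2−k_1).
Here k_2−k_1 = 0.3200 d⁻¹ and 1 − D₀(k_2−k_1)/(k_1 L₀) = 1 − 0.243×0.3200/(0.147×9.57) = 0.9447, so
t_c = ln(3.177 × 0.9447) / 0.3200 = 1.099 / 0.3200 = 3.434 d.
L(t_c) = L₀ e^(−k_1 t_c) = 9.57 × 0.6036 = 5.776 mg/L, and at the critical point k_2 D_c = k_1 L, so D_c = (0.147/0.467) × 5.776 = 1.818 mg/L.
Minimum DO = C_s − D_c = 7.86 − 1.818 = 6.042 mg/L.

t_c ≈ 3.43 d; D_c ≈ 1.82 mg/L; min DO ≈ 6.04 mg/L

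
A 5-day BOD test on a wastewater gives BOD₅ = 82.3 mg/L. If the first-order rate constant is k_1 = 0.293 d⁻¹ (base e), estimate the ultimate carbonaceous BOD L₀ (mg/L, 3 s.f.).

BOD₅ = L₀(1 − e^(−5k_1)) ⇒ L₀ = BOD₅ / (1 − e^(−5×0.293))
= 82.3 / (1 − 0.2311) = 82.3 / 0.7689 = 107.0 mg/L.

L₀ ≈ 107 mg/L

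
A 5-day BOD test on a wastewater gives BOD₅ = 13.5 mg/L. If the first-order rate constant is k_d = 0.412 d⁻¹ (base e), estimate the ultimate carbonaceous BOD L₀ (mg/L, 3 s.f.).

L₀ ≈ 15.5 mg/L

BOD₅ = L₀(1 − e^(−5k_d)) ⇒ L₀ = BOD₅ / (1 − e^(−5×0.412))
= 13.5 / (1 − 0.1275) = 13.5 / 0.8725 = 15.47 mg/L.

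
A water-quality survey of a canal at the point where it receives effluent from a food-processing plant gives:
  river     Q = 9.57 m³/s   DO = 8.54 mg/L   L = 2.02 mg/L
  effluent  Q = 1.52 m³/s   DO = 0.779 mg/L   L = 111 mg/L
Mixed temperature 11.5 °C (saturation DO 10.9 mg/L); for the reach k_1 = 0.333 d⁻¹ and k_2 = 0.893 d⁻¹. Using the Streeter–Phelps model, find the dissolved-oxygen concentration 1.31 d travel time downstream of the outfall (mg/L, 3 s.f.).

DO ≈ 6.45 mg/L

Mixed DO = (9.57×8.54 + 1.52×0.779)/(9.57+1.52) = 82.91/11.09 = 7.476 mg/L.
Mixed L₀ = (9.57×2.02 + 1.52×111)/(11.09) = 188.1/11.09 = 16.96 mg/L.
Initial deficit D₀ = C_s − DO₀ = 10.9 − 7.476 = 3.424 mg/L.
D(1.31) = [0.333×16.96/(0.893−0.333)](e^(−0.333×1.31) − e^(−0.893×1.31)) + 3.424 e^(−0.893×1.31)
= 10.08 × (0.6465 − 0.3104) + 3.424 × 0.3104 = 4.451 mg/L.
DO = 10.9 − 4.451 = 6.449 mg/L.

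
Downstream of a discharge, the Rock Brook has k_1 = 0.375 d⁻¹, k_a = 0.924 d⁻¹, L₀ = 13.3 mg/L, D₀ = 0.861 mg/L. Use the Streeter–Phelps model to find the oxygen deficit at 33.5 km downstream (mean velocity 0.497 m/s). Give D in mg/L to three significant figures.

D ≈ 2.78 mg/L

Travel time t = x/v = 33.5 km / (0.497 m/s) = 33500 m / 0.497 m/s = 67400 s = 0.7801 d.
k_1 L₀/(k_a−k_1) = 0.375×13.3/(0.924−0.375) = 4.988/0.5490 = 9.085 mg/L.
e^(−k_1 t) = e^(−0.375×0.7801) = 0.7464; e^(−k_a t) = e^(−0.924×0.7801) = 0.4863.
D = 9.085 × (0.7464 − 0.4863) + 0.861 × 0.4863 = 2.362 + 0.4187 = 2.781 mg/L.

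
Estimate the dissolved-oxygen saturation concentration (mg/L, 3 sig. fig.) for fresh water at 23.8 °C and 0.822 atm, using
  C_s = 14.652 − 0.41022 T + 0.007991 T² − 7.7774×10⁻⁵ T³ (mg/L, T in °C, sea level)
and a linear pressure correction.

At sea level: C_s = 14.652 − 0.41022×23.8 + 0.007991×23.8² − 7.7774×10⁻⁵×23.8³ = 8.367 mg/L.
Pressure correction: C_s' = 8.367 × 0.822 = 6.877 mg/L.

C_s ≈ 6.88 mg/L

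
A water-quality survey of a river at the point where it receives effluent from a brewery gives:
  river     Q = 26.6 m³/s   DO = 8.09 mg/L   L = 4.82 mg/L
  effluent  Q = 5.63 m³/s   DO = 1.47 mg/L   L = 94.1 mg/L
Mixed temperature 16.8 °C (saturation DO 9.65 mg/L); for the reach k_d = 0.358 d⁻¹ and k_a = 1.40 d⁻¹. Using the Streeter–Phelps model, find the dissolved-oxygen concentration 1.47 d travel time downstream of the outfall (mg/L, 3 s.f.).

Mixed DO = (26.6×8.09 + 5.63×1.47)/(26.6+5.63) = 223.5/32.23 = 6.934 mg/L.
Mixed L₀ = (26.6×4.82 + 5.63×94.1)/(32.23) = 658.0/32.23 = 20.42 mg/L.
Initial deficit D₀ = C_s − DO₀ = 9.65 − 6.934 = 2.716 mg/L.
D(1.47) = [0.358×20.42/(1.40−0.358)](e^(−0.358×1.47) − e^(−1.40×1.47)) + 2.716 e^(−1.40×1.47)
= 7.014 × (0.5908 − 0.1277) + 2.716 × 0.1277 = 3.595 mg/L.
DO = 9.65 − 3.595 = 6.055 mg/L.

DO ≈ 6.05 mg/L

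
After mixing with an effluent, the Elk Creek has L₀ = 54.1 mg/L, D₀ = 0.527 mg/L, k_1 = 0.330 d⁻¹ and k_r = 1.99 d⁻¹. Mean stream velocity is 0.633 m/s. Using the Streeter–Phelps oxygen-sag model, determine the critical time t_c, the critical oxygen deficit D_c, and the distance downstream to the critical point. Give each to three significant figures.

With k_r/k_1 = 6.030 and 1 − D₀(k_r−k_1)/(k_1 L₀) = 0.9510,
t_c = ln(6.030 × 0.9510) / (1.99 − 0.330) = ln(5.735) / 1.660 = 1.747/1.660 = 1.052 d.
L(t_c) = L₀ e^(−k_1 t_c) = 54.1 × 0.7067 = 38.23 mg/L, and at the critical point k_r D_c = k_1 L, so D_c = (0.330/1.99) × 38.23 = 6.340 mg/L.
x_c = v t_c = 0.633 m/s × 1.052 d × 86400 s/d = 57540 m ≈ 57.5 km.

t_c ≈ 1.05 d; D_c ≈ 6.34 mg/L; x_c ≈ 57.5 km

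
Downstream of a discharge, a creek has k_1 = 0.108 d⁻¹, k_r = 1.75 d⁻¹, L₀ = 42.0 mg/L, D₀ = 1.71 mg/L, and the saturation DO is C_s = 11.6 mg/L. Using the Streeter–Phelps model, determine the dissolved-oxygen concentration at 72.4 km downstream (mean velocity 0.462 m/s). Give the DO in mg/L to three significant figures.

Travel time t = x/v = 72.4 km / (0.462 m/s) = 72400 m / 0.462 m/s = 156700 s = 1.814 d.
k_1 L₀/(k_r−k_1) = 0.108×42.0/(1.75−0.108) = 4.536/1.642 = 2.762 mg/L.
e^(−k_1 t) = e^(−0.108×1.814) = 0.8221; e^(−k_r t) = e^(−1.75×1.814) = 0.04183.
D = 2.762 × (0.8221 − 0.04183) + 1.71 × 0.04183 = 2.155 + 0.07153 = 2.227 mg/L.
DO = C_s − D = 11.6 − 2.227 = 9.373 mg/L.

DO ≈ 9.37 mg/L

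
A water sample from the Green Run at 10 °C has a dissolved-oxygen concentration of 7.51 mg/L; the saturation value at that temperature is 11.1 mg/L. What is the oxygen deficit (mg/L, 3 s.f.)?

D ≈ 3.59 mg/L

D = C_s − C = 11.1 − 7.51 = 3.59 mg/L.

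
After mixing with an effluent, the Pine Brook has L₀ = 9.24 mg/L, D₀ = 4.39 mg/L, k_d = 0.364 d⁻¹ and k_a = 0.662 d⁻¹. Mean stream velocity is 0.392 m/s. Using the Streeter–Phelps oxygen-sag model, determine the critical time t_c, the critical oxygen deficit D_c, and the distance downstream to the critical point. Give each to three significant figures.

At the critical point dD/dt = 0, so k_d L₀ e^(−k_d t) = k_a D. Substituting D(t) from the Streeter–Phelps equation and solving for t gives
t_c = ln[(k_a/k_d)(1 − D₀(k_a−k_d)/(k_d L₀))] / (k_a−k_d).
Here k_a−k_d = 0.2980 d⁻¹ and 1 − D₀(k_a−k_d)/(k_d L₀) = 1 − 4.39×0.2980/(0.364×9.24) = 0.6110, so
t_c = ln(1.819 × 0.6110) / 0.2980 = 0.1055 / 0.2980 = 0.3541 d.
L(t_c) = L₀ e^(−k_d t_c) = 9.24 × 0.8791 = 8.123 mg/L, and at the critical point k_a D_c = k_d L, so D_c = (0.364/0.662) × 8.123 = 4.466 mg/L.
x_c = v t_c = 0.392 m/s × 0.3541 d × 86400 s/d = 11990 m ≈ 12.0 km.

t_c ≈ 0.354 d; D_c ≈ 4.47 mg/L; x_c ≈ 12.0 km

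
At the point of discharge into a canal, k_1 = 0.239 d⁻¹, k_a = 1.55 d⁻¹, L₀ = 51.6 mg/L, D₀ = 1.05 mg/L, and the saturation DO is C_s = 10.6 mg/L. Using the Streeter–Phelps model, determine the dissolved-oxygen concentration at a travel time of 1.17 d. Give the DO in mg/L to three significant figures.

k_1 L₀/(k_a−k_1) = 0.239×51.6/(1.55−0.239) = 12.33/1.311 = 9.407 mg/L.
e^(−k_1 t) = e^(−0.239×1.170) = 0.7561; e^(−k_a t) = e^(−1.55×1.170) = 0.1631.
D = 9.407 × (0.7561 − 0.1631) + 1.05 × 0.1631 = 5.578 + 0.1712 = 5.749 mg/L.
DO = C_s − D = 10.6 − 5.749 = 4.851 mg/L.

DO ≈ 4.85 mg/L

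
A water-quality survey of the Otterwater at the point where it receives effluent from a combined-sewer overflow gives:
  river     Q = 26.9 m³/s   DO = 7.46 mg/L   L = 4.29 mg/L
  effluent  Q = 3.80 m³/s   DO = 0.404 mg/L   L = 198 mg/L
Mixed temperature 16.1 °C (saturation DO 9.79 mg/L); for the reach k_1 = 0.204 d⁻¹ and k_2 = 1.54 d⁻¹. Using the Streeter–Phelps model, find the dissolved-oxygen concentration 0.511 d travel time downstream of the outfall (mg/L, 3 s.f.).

DO ≈ 6.41 mg/L

Mixed DO = (26.9×7.46 + 3.80×0.404)/(26.9+3.80) = 202.2/30.70 = 6.587 mg/L.
Mixed L₀ = (26.9×4.29 + 3.80×198)/(30.70) = 867.8/30.70 = 28.27 mg/L.
Initial deficit D₀ = C_s − DO₀ = 9.79 − 6.587 = 3.203 mg/L.
D(0.511) = [0.204×28.27/(1.54−0.204)](e^(−0.204×0.511) − e^(−1.54×0.511)) + 3.203 e^(−1.54×0.511)
= 4.316 × (0.9010 − 0.4552) + 3.203 × 0.4552 = 3.382 mg/L.
DO = 9.79 − 3.382 = 6.408 mg/L.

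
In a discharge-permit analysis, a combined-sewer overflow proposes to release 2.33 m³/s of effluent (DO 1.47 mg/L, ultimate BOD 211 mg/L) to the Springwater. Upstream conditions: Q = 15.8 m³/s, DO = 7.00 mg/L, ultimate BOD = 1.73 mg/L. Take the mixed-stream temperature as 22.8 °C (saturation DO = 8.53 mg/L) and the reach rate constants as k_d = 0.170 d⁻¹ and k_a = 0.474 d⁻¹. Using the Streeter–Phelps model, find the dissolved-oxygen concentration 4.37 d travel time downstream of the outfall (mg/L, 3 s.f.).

DO ≈ 2.65 mg/L

Mixed DO = (15.8×7.00 + 2.33×1.47)/(15.8+2.33) = 114.0/18.13 = 6.289 mg/L.
Mixed L₀ = (15.8×1.73 + 2.33×211)/(18.13) = 519.0/18.13 = 28.62 mg/L.
Initial deficit D₀ = C_s − DO₀ = 8.53 − 6.289 = 2.241 mg/L.
D(4.37) = [0.170×28.62/(0.474−0.170)](e^(−0.170×4.37) − e^(−0.474×4.37)) + 2.241 e^(−0.474×4.37)
= 16.01 × (0.4757 − 0.1260) + 2.241 × 0.1260 = 5.880 mg/L.
DO = 8.53 − 5.880 = 2.650 mg/L.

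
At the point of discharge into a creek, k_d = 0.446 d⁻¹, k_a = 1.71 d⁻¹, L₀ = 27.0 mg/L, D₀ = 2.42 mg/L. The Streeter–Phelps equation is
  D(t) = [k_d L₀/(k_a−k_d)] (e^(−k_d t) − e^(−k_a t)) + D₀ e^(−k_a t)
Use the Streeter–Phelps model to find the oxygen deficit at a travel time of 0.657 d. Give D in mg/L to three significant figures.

D ≈ 4.80 mg/L

k_d L₀/(k_a−k_d) = 0.446×27.0/(1.71−0.446) = 12.04/1.264 = 9.527 mg/L.
e^(−k_d t) = e^(−0.446×0.6570) = 0.7460; e^(−k_a t) = e^(−1.71×0.6570) = 0.3251.
D = 9.527 × (0.7460 − 0.3251) + 2.42 × 0.3251 = 4.009 + 0.7869 = 4.796 mg/L.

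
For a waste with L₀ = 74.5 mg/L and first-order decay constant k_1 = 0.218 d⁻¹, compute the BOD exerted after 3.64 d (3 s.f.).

y ≈ 40.8 mg/L

y_t = L₀(1 − e^(−k_1 t)) = 74.5 × (1 − e^(−0.218×3.64))
= 74.5 × (1 − 0.4523) = 74.5 × 0.5477 = 40.81 mg/L.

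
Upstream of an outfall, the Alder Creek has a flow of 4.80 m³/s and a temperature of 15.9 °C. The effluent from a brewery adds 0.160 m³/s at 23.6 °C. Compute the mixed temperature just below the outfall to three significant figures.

Flow-weighted mixing: C = (Q_r C_r + Q_w C_w)/(Q_r + Q_w)
= (4.80×15.9 + 0.160×23.6)/(4.80 + 0.160) = 80.10/4.960 = 16.15 °C.

16.1 °C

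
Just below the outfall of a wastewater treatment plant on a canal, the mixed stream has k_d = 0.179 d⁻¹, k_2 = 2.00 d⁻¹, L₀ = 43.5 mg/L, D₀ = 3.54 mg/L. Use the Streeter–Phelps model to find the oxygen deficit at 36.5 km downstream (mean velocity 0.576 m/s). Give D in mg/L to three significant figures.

Travel time t = x/v = 36.5 km / (0.576 m/s) = 36500 m / 0.576 m/s = 63370 s = 0.7334 d.
k_d L₀/(k_2−k_d) = 0.179×43.5/(2.00−0.179) = 7.786/1.821 = 4.276 mg/L.
e^(−k_d t) = e^(−0.179×0.7334) = 0.8770; e^(−k_2 t) = e^(−2.00×0.7334) = 0.2307.
D = 4.276 × (0.8770 − 0.2307) + 3.54 × 0.2307 = 2.764 + 0.8165 = 3.580 mg/L.

D ≈ 3.58 mg/L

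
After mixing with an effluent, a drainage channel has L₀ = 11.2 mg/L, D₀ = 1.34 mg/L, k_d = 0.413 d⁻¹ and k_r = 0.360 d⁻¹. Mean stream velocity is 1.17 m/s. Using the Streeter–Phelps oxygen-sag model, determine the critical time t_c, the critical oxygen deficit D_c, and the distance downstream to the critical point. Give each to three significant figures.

t_c ≈ 2.30 d; D_c ≈ 4.96 mg/L; x_c ≈ 233 km

At the critical point dD/dt = 0, so k_d L₀ e^(−k_d t) = k_r D. Substituting D(t) from the Streeter–Phelps equation and solving for t gives
t_c = ln[(k_r/k_d)(1 − D₀(k_r−k_d)/(k_d L₀))] / (k_r−k_d).
Here k_r−k_d = -0.05300 d⁻¹ and 1 − D₀(k_r−k_d)/(k_d L₀) = 1 − 1.34×-0.05300/(0.413×11.2) = 1.015, so
t_c = ln(0.8717 × 1.015) / -0.05300 = -0.1221 / -0.05300 = 2.304 d.
D_c = (k_d/k_r) L₀ e^(−k_d t_c) = (0.413/0.360) × 11.2 × e^(−0.413×2.304) = 1.147 × 11.2 × 0.3862 = 4.962 mg/L.
x_c = v t_c = 1.17 m/s × 2.304 d × 86400 s/d = 232900 m ≈ 233 km.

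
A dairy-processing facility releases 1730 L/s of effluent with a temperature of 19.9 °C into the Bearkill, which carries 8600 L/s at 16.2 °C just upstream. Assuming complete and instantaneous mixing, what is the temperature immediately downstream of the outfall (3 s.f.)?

16.8 °C

Flow-weighted mixing: C = (Q_r C_r + Q_w C_w)/(Q_r + Q_w)
= (8600×16.2 + 1730×19.9)/(8600 + 1730) = 173700/10330 = 16.82 °C.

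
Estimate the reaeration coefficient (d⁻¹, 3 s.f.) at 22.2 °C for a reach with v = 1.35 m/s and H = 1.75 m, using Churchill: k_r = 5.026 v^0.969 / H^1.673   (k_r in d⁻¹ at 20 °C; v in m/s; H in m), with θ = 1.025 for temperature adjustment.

k_r(20) = 5.026 × 1.35^0.969 / 1.75^1.673 = 5.026 × 1.337 / 2.550 = 2.636 d⁻¹.
k_r(22.2) = 2.636 × 1.025^(22.2−20) = 2.636 × 1.056 = 2.783 d⁻¹.

k_r ≈ 2.78 d⁻¹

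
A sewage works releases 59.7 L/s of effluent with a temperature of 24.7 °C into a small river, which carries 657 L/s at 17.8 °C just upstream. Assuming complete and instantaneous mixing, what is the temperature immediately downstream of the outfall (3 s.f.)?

Flow-weighted mixing: C = (Q_r C_r + Q_w C_w)/(Q_r + Q_w)
= (657×17.8 + 59.7×24.7)/(657 + 59.7) = 13170/716.7 = 18.37 °C.

18.4 °C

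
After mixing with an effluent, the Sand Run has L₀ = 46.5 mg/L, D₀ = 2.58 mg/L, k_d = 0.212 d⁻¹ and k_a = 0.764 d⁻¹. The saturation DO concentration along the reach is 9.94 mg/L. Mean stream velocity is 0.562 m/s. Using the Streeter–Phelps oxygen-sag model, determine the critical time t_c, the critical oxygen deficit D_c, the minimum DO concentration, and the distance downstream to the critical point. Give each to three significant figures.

t_c = [1/(k_a−k_d)] ln[(k_a/k_d)(1 − D₀(k_a−k_d)/(k_d L₀))]
= [1/(0.764−0.212)] ln[(0.764/0.212)(1 − 2.58×0.5520/(0.212×46.5))]
= (1/0.5520) ln[3.604 × 0.8555] = 1.812 × ln(3.083) = 1.812 × 1.126 = 2.040 d.
D_c = (k_d/k_a) L₀ e^(−k_d t_c) = (0.212/0.764) × 46.5 × e^(−0.212×2.040) = 0.2775 × 46.5 × 0.6489 = 8.373 mg/L.
Minimum DO = C_s − D_c = 9.94 − 8.373 = 1.567 mg/L.
x_c = v t_c = 0.562 m/s × 2.040 d × 86400 s/d = 99040 m ≈ 99.0 km.

t_c ≈ 2.04 d; D_c ≈ 8.37 mg/L; min DO ≈ 1.57 mg/L; x_c ≈ 99.0 km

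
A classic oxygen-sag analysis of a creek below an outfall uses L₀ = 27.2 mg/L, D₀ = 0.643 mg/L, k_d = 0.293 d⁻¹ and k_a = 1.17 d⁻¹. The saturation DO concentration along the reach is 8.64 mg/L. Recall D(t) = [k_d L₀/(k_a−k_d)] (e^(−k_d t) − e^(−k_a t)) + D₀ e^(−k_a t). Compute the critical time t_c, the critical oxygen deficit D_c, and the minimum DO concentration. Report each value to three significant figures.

t_c ≈ 1.50 d; D_c ≈ 4.40 mg/L; min DO ≈ 4.24 mg/L

With k_a/k_d = 3.993 and 1 − D₀(k_a−k_d)/(k_d L₀) = 0.9292,
t_c = ln(3.993 × 0.9292) / (1.17 − 0.293) = ln(3.711) / 0.8770 = 1.311/0.8770 = 1.495 d.
D_c = (k_d/k_a) L₀ e^(−k_d t_c) = (0.293/1.17) × 27.2 × e^(−0.293×1.495) = 0.2504 × 27.2 × 0.6453 = 4.395 mg/L.
Minimum DO = C_s − D_c = 8.64 − 4.395 = 4.245 mg/L.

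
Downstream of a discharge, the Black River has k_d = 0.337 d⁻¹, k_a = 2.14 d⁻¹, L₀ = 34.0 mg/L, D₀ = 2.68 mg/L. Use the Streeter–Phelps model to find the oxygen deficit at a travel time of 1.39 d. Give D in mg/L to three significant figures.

D ≈ 3.79 mg/L

k_d L₀/(k_a−k_d) = 0.337×34.0/(2.14−0.337) = 11.46/1.803 = 6.355 mg/L.
e^(−k_d t) = e^(−0.337×1.390) = 0.6260; e^(−k_a t) = e^(−2.14×1.390) = 0.05107.
D = 6.355 × (0.6260 − 0.05107) + 2.68 × 0.05107 = 3.654 + 0.1369 = 3.790 mg/L.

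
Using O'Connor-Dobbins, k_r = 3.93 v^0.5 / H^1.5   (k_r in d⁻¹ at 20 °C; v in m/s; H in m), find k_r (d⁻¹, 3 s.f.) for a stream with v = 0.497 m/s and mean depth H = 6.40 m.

k_r ≈ 0.171 d⁻¹

k_r = 3.93 × 0.497^0.5 / 6.40^1.5 = 3.93 × 0.7050 / 16.19 = 0.1711 d⁻¹.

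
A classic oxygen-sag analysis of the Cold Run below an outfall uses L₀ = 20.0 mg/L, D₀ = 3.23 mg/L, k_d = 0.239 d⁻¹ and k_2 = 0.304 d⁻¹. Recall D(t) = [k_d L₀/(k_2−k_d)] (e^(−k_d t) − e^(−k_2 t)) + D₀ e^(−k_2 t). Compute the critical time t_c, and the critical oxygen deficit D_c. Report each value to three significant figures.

t_c = [1/(k_2−k_d)] ln[(k_2/k_d)(1 − D₀(k_2−k_d)/(k_d L₀))]
= [1/(0.304−0.239)] ln[(0.304/0.239)(1 − 3.23×0.06500/(0.239×20.0))]
= (1/0.06500) ln[1.272 × 0.9561] = 15.38 × ln(1.216) = 15.38 × 0.1956 = 3.010 d.
D_c = (k_d/k_2) L₀ e^(−k_d t_c) = (0.239/0.304) × 20.0 × e^(−0.239×3.010) = 0.7862 × 20.0 × 0.4871 = 7.658 mg/L.

t_c ≈ 3.01 d; D_c ≈ 7.66 mg/L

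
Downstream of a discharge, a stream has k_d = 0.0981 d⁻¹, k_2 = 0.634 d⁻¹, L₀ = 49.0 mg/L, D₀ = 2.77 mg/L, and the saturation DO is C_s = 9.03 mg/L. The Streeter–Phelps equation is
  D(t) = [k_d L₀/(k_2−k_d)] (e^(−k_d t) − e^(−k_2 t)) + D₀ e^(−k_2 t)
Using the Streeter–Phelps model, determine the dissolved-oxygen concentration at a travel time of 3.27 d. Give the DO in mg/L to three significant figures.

DO ≈ 3.30 mg/L

k_d L₀/(k_2−k_d) = 0.0981×49.0/(0.634−0.0981) = 4.807/0.5359 = 8.970 mg/L.
e^(−k_d t) = e^(−0.0981×3.270) = 0.7256; e^(−k_2 t) = e^(−0.634×3.270) = 0.1258.
D = 8.970 × (0.7256 − 0.1258) + 2.77 × 0.1258 = 5.380 + 0.3484 = 5.728 mg/L.
DO = C_s − D = 9.03 − 5.728 = 3.302 mg/L.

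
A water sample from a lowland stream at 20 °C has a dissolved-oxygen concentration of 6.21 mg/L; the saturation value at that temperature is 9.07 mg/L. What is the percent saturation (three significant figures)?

68.5 % saturation

% saturation = C/C_s × 100 = 6.21/9.07 × 100 = 68.5 %.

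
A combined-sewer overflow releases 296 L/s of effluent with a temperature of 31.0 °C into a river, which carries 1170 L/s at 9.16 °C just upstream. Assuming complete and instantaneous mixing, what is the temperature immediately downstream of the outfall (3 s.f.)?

13.6 °C

Flow-weighted mixing: C = (Q_r C_r + Q_w C_w)/(Q_r + Q_w)
= (1170×9.16 + 296×31.0)/(1170 + 296) = 19890/1466 = 13.57 °C.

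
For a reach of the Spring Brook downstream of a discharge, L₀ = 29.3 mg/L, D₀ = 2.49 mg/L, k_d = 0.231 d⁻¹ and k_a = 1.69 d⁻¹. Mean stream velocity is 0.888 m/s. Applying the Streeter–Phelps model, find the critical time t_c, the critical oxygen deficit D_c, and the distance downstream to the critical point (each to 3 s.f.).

t_c ≈ 0.837 d; D_c ≈ 3.30 mg/L; x_c ≈ 64.2 km

With k_a/k_d = 7.316 and 1 − D₀(k_a−k_d)/(k_d L₀) = 0.4632,
t_c = ln(7.316 × 0.4632) / (1.69 − 0.231) = ln(3.389) / 1.459 = 1.221/1.459 = 0.8366 d.
D_c = (k_d/k_a) L₀ e^(−k_d t_c) = (0.231/1.69) × 29.3 × e^(−0.231×0.8366) = 0.1367 × 29.3 × 0.8243 = 3.301 mg/L.
x_c = v t_c = 0.888 m/s × 0.8366 d × 86400 s/d = 64190 m ≈ 64.2 km.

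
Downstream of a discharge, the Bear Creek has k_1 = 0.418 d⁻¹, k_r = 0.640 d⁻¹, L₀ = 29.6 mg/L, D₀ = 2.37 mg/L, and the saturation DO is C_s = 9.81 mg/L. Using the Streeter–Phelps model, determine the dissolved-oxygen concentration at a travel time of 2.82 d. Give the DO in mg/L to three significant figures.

DO ≈ 1.44 mg/L

k_1 L₀/(k_r−k_1) = 0.418×29.6/(0.640−0.418) = 12.37/0.2220 = 55.73 mg/L.
e^(−k_1 t) = e^(−0.418×2.820) = 0.3077; e^(−k_r t) = e^(−0.640×2.820) = 0.1645.
D = 55.73 × (0.3077 − 0.1645) + 2.37 × 0.1645 = 7.978 + 0.3899 = 8.368 mg/L.
DO = C_s − D = 9.81 − 8.368 = 1.442 mg/L.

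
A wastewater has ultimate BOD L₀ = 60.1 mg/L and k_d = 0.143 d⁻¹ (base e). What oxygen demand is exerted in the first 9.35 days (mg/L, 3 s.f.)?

y_t = L₀(1 − e^(−k_d t)) = 60.1 × (1 − e^(−0.143×9.35))
= 60.1 × (1 − 0.2626) = 60.1 × 0.7374 = 44.32 mg/L.

y ≈ 44.3 mg/L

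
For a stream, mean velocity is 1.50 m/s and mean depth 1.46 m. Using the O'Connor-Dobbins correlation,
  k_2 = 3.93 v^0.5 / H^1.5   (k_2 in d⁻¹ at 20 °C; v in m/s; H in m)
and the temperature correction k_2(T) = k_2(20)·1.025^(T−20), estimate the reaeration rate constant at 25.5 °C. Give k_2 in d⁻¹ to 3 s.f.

k_2 ≈ 3.13 d⁻¹

k_2(20) = 3.93 × 1.50^0.5 / 1.46^1.5 = 3.93 × 1.225 / 1.764 = 2.728 d⁻¹.
k_2(25.5) = 2.728 × 1.025^(25.5−20) = 2.728 × 1.145 = 3.125 d⁻¹.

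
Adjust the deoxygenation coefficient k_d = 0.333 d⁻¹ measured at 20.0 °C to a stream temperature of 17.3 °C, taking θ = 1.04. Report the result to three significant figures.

k_d(T₂) = k_d(T₁) · θ^(T₂−T₁) = 0.333 × 1.04^(17.3−20.0)
= 0.333 × 1.04^-2.70 = 0.333 × 0.8995 = 0.2995 d⁻¹.

k_d ≈ 0.300 d⁻¹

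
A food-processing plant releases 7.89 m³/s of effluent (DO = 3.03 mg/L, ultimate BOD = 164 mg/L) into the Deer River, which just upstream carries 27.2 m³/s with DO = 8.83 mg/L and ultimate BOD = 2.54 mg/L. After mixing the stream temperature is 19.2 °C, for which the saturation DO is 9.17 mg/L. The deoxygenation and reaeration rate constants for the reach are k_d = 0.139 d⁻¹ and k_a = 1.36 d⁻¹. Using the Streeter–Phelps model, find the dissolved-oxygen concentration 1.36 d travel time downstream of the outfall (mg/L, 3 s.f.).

DO ≈ 5.95 mg/L

Mixed DO = (27.2×8.83 + 7.89×3.03)/(27.2+7.89) = 264.1/35.09 = 7.526 mg/L.
Mixed L₀ = (27.2×2.54 + 7.89×164)/(35.09) = 1363/35.09 = 38.84 mg/L.
Initial deficit D₀ = C_s − DO₀ = 9.17 − 7.526 = 1.644 mg/L.
D(1.36) = [0.139×38.84/(1.36−0.139)](e^(−0.139×1.36) − e^(−1.36×1.36)) + 1.644 e^(−1.36×1.36)
= 4.422 × (0.8278 − 0.1573) + 1.644 × 0.1573 = 3.223 mg/L.
DO = 9.17 − 3.223 = 5.947 mg/L.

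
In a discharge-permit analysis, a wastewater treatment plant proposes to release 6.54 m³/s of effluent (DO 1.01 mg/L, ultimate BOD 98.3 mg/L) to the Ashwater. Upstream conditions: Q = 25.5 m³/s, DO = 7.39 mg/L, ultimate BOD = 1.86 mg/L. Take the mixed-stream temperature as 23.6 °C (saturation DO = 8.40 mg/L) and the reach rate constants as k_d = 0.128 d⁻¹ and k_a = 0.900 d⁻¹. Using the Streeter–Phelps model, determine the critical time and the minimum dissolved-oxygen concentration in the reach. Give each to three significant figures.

t_c ≈ 1.18 d; minimum DO ≈ 5.76 mg/L

Mixed DO = (25.5×7.39 + 6.54×1.01)/(25.5+6.54) = 195.1/32.04 = 6.088 mg/L.
Mixed L₀ = (25.5×1.86 + 6.54×98.3)/(32.04) = 690.3/32.04 = 21.55 mg/L.
Initial deficit D₀ = C_s − DO₀ = 8.40 − 6.088 = 2.312 mg/L.
t_c = (1/0.7720) ln[(0.900/0.128)(1 − 2.312×0.7720/(0.128×21.55))] = 1.295 × ln(2.480) = 1.177 d.
D_c = (0.128/0.900) × 21.55 × e^(−0.128×1.177) = 0.1422 × 21.55 × 0.8602 = 2.636 mg/L.
Minimum DO = 8.40 − 2.636 = 5.764 mg/L.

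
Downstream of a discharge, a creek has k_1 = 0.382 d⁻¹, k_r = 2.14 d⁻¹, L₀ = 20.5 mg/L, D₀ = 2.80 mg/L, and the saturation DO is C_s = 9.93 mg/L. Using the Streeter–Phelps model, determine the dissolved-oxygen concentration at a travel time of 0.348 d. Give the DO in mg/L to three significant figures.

k_1 L₀/(k_r−k_1) = 0.382×20.5/(2.14−0.382) = 7.831/1.758 = 4.454 mg/L.
e^(−k_1 t) = e^(−0.382×0.3480) = 0.8755; e^(−k_r t) = e^(−2.14×0.3480) = 0.4749.
D = 4.454 × (0.8755 − 0.4749) + 2.80 × 0.4749 = 1.785 + 1.330 = 3.114 mg/L.
DO = C_s − D = 9.93 − 3.114 = 6.816 mg/L.

DO ≈ 6.82 mg/L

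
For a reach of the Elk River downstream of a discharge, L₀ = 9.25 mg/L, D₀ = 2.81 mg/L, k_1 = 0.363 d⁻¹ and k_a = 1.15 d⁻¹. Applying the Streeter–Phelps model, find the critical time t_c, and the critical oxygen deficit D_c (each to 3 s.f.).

t_c ≈ 0.0996 d; D_c ≈ 2.82 mg/L

With k_a/k_1 = 3.168 and 1 − D₀(k_a−k_1)/(k_1 L₀) = 0.3414,
t_c = ln(3.168 × 0.3414) / (1.15 − 0.363) = ln(1.082) / 0.7870 = 0.07837/0.7870 = 0.09957 d.
D_c = (k_1/k_a) L₀ e^(−k_1 t_c) = (0.363/1.15) × 9.25 × e^(−0.363×0.09957) = 0.3157 × 9.25 × 0.9645 = 2.816 mg/L.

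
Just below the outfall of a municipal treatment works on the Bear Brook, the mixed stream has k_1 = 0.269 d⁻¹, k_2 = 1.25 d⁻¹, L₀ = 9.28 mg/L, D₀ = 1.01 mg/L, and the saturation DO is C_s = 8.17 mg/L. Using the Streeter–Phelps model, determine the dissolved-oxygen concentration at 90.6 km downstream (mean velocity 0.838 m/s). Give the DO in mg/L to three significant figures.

Travel time t = x/v = 90.6 km / (0.838 m/s) = 90600 m / 0.838 m/s = 108100 s = 1.251 d.
k_1 L₀/(k_2−k_1) = 0.269×9.28/(1.25−0.269) = 2.496/0.9810 = 2.545 mg/L.
e^(−k_1 t) = e^(−0.269×1.251) = 0.7142; e^(−k_2 t) = e^(−1.25×1.251) = 0.2093.
D = 2.545 × (0.7142 − 0.2093) + 1.01 × 0.2093 = 1.285 + 0.2114 = 1.496 mg/L.
DO = C_s − D = 8.17 − 1.496 = 6.674 mg/L.

DO ≈ 6.67 mg/L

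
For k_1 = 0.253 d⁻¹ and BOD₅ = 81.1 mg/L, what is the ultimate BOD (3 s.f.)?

L₀ ≈ 113 mg/L

BOD₅ = L₀(1 − e^(−5k_1)) ⇒ L₀ = BOD₅ / (1 − e^(−5×0.253))
= 81.1 / (1 − 0.2822) = 81.1 / 0.7178 = 113.0 mg/L.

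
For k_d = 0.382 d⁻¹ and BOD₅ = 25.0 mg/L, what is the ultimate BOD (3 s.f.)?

L₀ ≈ 29.3 mg/L

BOD₅ = L₀(1 − e^(−5k_d)) ⇒ L₀ = BOD₅ / (1 − e^(−5×0.382))
= 25.0 / (1 − 0.1481) = 25.0 / 0.8519 = 29.35 mg/L.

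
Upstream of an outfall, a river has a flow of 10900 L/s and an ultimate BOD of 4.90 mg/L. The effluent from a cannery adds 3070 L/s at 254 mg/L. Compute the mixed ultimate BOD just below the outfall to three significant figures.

Flow-weighted mixing: C = (Q_r C_r + Q_w C_w)/(Q_r + Q_w)
= (10900×4.90 + 3070×254)/(10900 + 3070) = 833200/13970 = 59.64 mg/L.

59.6 mg/L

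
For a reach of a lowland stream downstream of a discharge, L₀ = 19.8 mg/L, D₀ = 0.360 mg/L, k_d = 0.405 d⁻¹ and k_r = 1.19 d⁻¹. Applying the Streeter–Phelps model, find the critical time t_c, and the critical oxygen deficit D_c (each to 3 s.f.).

t_c ≈ 1.33 d; D_c ≈ 3.94 mg/L

t_c = [1/(k_r−k_d)] ln[(k_r/k_d)(1 − D₀(k_r−k_d)/(k_d L₀))]
= [1/(1.19−0.405)] ln[(1.19/0.405)(1 − 0.360×0.7850/(0.405×19.8))]
= (1/0.7850) ln[2.938 × 0.9648] = 1.274 × ln(2.835) = 1.274 × 1.042 = 1.327 d.
D_c = (k_d/k_r) L₀ e^(−k_d t_c) = (0.405/1.19) × 19.8 × e^(−0.405×1.327) = 0.3403 × 19.8 × 0.5842 = 3.937 mg/L.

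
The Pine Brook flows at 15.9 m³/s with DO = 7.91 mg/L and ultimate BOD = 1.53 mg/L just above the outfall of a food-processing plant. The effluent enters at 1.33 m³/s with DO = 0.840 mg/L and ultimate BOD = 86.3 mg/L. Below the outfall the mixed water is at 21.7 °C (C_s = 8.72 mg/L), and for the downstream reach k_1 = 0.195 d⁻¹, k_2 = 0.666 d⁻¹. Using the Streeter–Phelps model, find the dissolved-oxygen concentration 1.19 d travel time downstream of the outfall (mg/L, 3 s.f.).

DO ≈ 6.97 mg/L

Mixed DO = (15.9×7.91 + 1.33×0.840)/(15.9+1.33) = 126.9/17.23 = 7.364 mg/L.
Mixed L₀ = (15.9×1.53 + 1.33×86.3)/(17.23) = 139.1/17.23 = 8.073 mg/L.
Initial deficit D₀ = C_s − DO₀ = 8.72 − 7.364 = 1.356 mg/L.
D(1.19) = [0.195×8.073/(0.666−0.195)](e^(−0.195×1.19) − e^(−0.666×1.19)) + 1.356 e^(−0.666×1.19)
= 3.343 × (0.7929 − 0.4527) + 1.356 × 0.4527 = 1.751 mg/L.
DO = 8.72 − 1.751 = 6.969 mg/L.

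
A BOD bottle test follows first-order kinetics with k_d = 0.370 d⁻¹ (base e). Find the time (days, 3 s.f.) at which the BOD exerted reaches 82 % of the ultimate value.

t ≈ 4.63 d

y/L₀ = 1 − e^(−k_d t) = 0.82 ⇒ e^(−k_d t) = 0.180
t = −ln(0.180) / 0.370 = 1.715 / 0.370 = 4.635 d.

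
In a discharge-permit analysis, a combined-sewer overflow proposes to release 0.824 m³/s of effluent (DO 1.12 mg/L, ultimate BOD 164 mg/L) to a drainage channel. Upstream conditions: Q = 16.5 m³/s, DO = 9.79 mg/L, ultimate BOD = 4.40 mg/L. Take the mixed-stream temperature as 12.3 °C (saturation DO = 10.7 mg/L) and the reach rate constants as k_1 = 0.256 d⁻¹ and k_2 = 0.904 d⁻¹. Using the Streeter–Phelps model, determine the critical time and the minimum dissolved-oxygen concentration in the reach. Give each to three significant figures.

Mixed DO = (16.5×9.79 + 0.824×1.12)/(16.5+0.824) = 162.5/17.32 = 9.378 mg/L.
Mixed L₀ = (16.5×4.40 + 0.824×164)/(17.32) = 207.7/17.32 = 11.99 mg/L.
Initial deficit D₀ = C_s − DO₀ = 10.7 − 9.378 = 1.322 mg/L.
t_c = (1/0.6480) ln[(0.904/0.256)(1 − 1.322×0.6480/(0.256×11.99))] = 1.543 × ln(2.546) = 1.442 d.
D_c = (0.256/0.904) × 11.99 × e^(−0.256×1.442) = 0.2832 × 11.99 × 0.6913 = 2.348 mg/L.
Minimum DO = 10.7 − 2.348 = 8.352 mg/L.

t_c ≈ 1.44 d; minimum DO ≈ 8.35 mg/L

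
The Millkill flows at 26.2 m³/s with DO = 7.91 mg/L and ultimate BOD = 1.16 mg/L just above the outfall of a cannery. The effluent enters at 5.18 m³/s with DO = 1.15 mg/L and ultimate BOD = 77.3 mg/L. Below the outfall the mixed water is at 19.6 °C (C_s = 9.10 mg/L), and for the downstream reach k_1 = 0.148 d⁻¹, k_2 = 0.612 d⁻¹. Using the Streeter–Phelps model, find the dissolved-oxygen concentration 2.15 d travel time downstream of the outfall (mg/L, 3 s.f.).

Mixed DO = (26.2×7.91 + 5.18×1.15)/(26.2+5.18) = 213.2/31.38 = 6.794 mg/L.
Mixed L₀ = (26.2×1.16 + 5.18×77.3)/(31.38) = 430.8/31.38 = 13.73 mg/L.
Initial deficit D₀ = C_s − DO₀ = 9.10 − 6.794 = 2.306 mg/L.
D(2.15) = [0.148×13.73/(0.612−0.148)](e^(−0.148×2.15) − e^(−0.612×2.15)) + 2.306 e^(−0.612×2.15)
= 4.379 × (0.7275 − 0.2683) + 2.306 × 0.2683 = 2.629 mg/L.
DO = 9.10 − 2.629 = 6.471 mg/L.

DO ≈ 6.47 mg/L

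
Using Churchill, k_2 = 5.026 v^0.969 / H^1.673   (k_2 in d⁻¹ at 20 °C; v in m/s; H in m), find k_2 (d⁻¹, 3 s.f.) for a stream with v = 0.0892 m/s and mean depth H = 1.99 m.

k_2 ≈ 0.153 d⁻¹

k_2 = 5.026 × 0.0892^0.969 / 1.99^1.673 = 5.026 × 0.09614 / 3.162 = 0.1528 d⁻¹.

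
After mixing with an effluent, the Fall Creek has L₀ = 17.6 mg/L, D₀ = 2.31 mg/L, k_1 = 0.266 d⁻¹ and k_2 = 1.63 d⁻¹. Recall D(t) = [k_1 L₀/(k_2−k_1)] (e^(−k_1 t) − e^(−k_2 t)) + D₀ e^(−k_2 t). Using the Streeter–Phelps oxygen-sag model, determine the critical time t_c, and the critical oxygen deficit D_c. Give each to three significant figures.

t_c = [1/(k_2−k_1)] ln[(k_2/k_1)(1 − D₀(k_2−k_1)/(k_1 L₀))]
= [1/(1.63−0.266)] ln[(1.63/0.266)(1 − 2.31×1.364/(0.266×17.6))]
= (1/1.364) ln[6.128 × 0.3270] = 0.7331 × ln(2.004) = 0.7331 × 0.6950 = 0.5095 d.
D_c = (k_1/k_2) L₀ e^(−k_1 t_c) = (0.266/1.63) × 17.6 × e^(−0.266×0.5095) = 0.1632 × 17.6 × 0.8733 = 2.508 mg/L.

t_c ≈ 0.510 d; D_c ≈ 2.51 mg/L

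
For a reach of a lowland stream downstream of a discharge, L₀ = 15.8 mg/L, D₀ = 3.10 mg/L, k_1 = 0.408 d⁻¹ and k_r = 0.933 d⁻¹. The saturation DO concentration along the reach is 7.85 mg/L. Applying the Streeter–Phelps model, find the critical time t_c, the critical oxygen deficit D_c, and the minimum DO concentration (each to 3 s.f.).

With k_r/k_1 = 2.287 and 1 − D₀(k_r−k_1)/(k_1 L₀) = 0.7475,
t_c = ln(2.287 × 0.7475) / (0.933 − 0.408) = ln(1.709) / 0.5250 = 0.5362/0.5250 = 1.021 d.
L(t_c) = L₀ e^(−k_1 t_c) = 15.8 × 0.6592 = 10.42 mg/L, and at the critical point k_r D_c = k_1 L, so D_c = (0.408/0.933) × 10.42 = 4.555 mg/L.
Minimum DO = C_s − D_c = 7.85 − 4.555 = 3.295 mg/L.

t_c ≈ 1.02 d; D_c ≈ 4.55 mg/L; min DO ≈ 3.30 mg/L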